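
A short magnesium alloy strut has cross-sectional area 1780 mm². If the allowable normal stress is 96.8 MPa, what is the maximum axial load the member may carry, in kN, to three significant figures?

172 kN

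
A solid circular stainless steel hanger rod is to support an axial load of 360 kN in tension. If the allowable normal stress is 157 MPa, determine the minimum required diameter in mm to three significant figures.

54.0 mm

Required area A ≥ P/σ_allow = 360000/157 = 2293 mm².
For a solid circular section, d ≥ √(4A/π) = 54.03 mm.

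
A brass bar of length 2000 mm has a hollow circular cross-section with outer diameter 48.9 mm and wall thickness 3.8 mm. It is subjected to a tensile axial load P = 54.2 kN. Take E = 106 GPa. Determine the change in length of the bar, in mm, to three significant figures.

A = 538.4 mm².
δ_mech = NL/(AE) = 54200·2000/(538.4·106000) = 1.899 mm.

1.90 mm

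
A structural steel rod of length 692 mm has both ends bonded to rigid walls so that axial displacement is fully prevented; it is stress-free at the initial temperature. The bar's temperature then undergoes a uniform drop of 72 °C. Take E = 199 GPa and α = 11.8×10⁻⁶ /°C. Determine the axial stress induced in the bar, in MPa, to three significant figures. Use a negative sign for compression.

Free thermal expansion αLΔT = 11.8e-6 · 692 · -72 = -0.5879 mm.
The walls impose strain ε = −(-0.5879)/692 = 8.4960e-04; σ = Eε = 199000 · 8.4960e-04 = 169.1 MPa.

169 MPa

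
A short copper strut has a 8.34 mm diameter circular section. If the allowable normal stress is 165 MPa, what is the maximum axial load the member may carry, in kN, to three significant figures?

A = 54.63 mm².
P_max = σ_allow · A = 165 · 54.63 = 9014 N = 9.014 kN.

9.01 kN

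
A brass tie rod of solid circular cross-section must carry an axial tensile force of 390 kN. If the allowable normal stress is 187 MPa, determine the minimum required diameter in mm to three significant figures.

Required area A ≥ P/σ_allow = 390000/187 = 2086 mm².
For a solid circular section, d ≥ √(4A/π) = 51.53 mm.

51.5 mm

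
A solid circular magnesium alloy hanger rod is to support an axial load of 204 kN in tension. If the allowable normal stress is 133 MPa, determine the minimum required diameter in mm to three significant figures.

44.2 mm

Required area A ≥ P/σ_allow = 204000/133 = 1534 mm².
For a solid circular section, d ≥ √(4A/π) = 44.19 mm.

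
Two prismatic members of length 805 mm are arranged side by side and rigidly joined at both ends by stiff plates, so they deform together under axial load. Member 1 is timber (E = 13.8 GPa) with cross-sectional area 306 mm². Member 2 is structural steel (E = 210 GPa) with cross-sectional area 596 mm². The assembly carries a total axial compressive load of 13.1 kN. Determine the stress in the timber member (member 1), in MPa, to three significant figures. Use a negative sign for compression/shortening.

-1.40 MPa

Equal strain + equilibrium ⇒ each member carries load in proportion to AE: A₁E₁ = 4223000 N, A₂E₂ = 125200000 N, ΣAE = 129400000 N.
σ₁ = P·E₁/ΣAE = -13100·13800/129400000 = -1.397 MPa.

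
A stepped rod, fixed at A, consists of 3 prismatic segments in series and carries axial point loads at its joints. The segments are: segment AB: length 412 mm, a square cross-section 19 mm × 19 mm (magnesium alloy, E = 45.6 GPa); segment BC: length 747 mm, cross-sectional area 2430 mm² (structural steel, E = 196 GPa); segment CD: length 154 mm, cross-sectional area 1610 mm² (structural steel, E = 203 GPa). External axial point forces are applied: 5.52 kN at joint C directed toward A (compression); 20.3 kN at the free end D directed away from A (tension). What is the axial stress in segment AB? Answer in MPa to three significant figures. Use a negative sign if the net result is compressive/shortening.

Internal axial forces (sectioning from the free end, tension +): N_CD = 20.3 kN, N_BC = 14.78 kN, N_AB = 14.78 kN.
A_AB = 361 mm².
σ_AB = N_AB/A_AB = 14780/361 = 40.94 MPa.

40.9 MPa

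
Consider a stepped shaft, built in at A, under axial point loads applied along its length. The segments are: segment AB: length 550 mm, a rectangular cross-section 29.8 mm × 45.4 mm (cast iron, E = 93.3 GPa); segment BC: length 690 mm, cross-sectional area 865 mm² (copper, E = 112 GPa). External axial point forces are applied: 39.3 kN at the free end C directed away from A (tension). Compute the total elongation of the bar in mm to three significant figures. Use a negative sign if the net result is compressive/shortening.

Internal axial forces (sectioning from the free end, tension +): N_BC = 39.3 kN, N_AB = 39.3 kN.
A_AB = 1353 mm².
δ_AB = 39300·550/(1353·93300) = 0.1712 mm
δ_BC = 39300·690/(865·112000) = 0.2799 mm
δ = Σδ_i = 0.4511 mm.

0.451 mm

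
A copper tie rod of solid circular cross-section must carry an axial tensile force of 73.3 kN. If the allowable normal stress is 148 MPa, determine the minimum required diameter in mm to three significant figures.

Required area A ≥ P/σ_allow = 73300/148 = 495.3 mm².
For a solid circular section, d ≥ √(4A/π) = 25.11 mm.

25.1 mm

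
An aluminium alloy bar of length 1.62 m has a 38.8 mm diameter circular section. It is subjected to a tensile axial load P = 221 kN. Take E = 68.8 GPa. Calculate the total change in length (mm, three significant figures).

4.40 mm

A = 1182 mm².
δ_mech = NL/(AE) = 221000·1620/(1182·68800) = 4.401 mm.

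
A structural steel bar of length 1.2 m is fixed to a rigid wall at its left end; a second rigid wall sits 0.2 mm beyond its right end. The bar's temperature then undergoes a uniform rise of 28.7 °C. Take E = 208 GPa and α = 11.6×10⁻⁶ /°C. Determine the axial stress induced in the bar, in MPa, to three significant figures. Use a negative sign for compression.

-34.6 MPa

Free thermal expansion αLΔT = 11.6e-6 · 1200 · 28.7 = 0.3995 mm.
The walls engage after the gap closes; constrained expansion = 0.3995 − 0.2 = 0.1995 mm.
The walls impose strain ε = −(0.1995)/1200 = -1.6625e-04; σ = Eε = 208000 · -1.6625e-04 = -34.58 MPa.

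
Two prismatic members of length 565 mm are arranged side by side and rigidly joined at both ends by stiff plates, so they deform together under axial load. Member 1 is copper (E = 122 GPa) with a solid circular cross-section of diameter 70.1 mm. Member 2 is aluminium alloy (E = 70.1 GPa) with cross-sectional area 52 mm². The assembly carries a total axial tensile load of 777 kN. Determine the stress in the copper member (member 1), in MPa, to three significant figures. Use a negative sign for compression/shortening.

A_1 = 3859 mm².
Equal strain + equilibrium ⇒ each member carries load in proportion to AE: A₁E₁ = 470900000 N, A₂E₂ = 3645000 N, ΣAE = 474500000 N.
σ₁ = P·E₁/ΣAE = 777000·122000/474500000 = 199.8 MPa.

200 MPa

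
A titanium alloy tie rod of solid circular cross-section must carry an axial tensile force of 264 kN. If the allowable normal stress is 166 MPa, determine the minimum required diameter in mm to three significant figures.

45.0 mm

Required area A ≥ P/σ_allow = 264000/166 = 1590 mm².
For a solid circular section, d ≥ √(4A/π) = 45 mm.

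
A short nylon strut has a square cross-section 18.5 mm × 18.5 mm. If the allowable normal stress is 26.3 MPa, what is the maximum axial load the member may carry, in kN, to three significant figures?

9.00 kN

A = 342.2 mm².
P_max = σ_allow · A = 26.3 · 342.2 = 9001 N = 9.001 kN.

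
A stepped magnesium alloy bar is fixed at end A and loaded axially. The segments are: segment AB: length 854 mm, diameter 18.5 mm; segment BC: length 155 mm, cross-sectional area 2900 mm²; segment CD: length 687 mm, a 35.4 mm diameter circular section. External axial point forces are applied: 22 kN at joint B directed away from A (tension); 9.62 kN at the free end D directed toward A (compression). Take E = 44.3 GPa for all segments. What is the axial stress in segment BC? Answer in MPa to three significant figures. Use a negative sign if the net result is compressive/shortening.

Internal axial forces (sectioning from the free end, tension +): N_CD = -9.62 kN, N_BC = -9.62 kN, N_AB = 12.38 kN.
σ_BC = N_BC/A_BC = -9620/2900 = -3.317 MPa.

-3.32 MPa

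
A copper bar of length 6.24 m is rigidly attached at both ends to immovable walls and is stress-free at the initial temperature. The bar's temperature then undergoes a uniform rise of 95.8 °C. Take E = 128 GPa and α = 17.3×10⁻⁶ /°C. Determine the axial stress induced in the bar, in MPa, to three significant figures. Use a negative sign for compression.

-212 MPa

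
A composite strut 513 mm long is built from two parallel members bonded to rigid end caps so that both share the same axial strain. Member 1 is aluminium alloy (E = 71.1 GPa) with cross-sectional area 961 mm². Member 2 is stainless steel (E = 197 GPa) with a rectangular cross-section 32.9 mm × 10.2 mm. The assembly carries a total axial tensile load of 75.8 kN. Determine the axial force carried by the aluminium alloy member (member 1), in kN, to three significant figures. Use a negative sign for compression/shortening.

A_2 = 335.6 mm².
Equal strain + equilibrium ⇒ each member carries load in proportion to AE: A₁E₁ = 68330000 N, A₂E₂ = 66110000 N, ΣAE = 134400000 N.
F₁ = P·A₁E₁/ΣAE = 75800·68330000/134400000 = 38530 N.

38.5 kN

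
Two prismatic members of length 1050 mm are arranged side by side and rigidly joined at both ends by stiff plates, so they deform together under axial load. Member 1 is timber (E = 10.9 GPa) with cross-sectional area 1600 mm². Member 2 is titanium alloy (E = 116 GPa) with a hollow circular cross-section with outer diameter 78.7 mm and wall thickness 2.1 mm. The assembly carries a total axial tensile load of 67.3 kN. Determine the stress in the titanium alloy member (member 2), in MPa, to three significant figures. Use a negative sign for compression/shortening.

103 MPa

A_2 = 505.4 mm².
Equal strain + equilibrium ⇒ each member carries load in proportion to AE: A₁E₁ = 17440000 N, A₂E₂ = 58620000 N, ΣAE = 76060000 N.
σ₂ = P·E₂/ΣAE = 67300·116000/76060000 = 102.6 MPa.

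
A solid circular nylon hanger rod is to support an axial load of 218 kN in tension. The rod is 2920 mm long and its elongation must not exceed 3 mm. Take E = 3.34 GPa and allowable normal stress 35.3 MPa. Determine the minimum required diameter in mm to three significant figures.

Required area A ≥ P/σ_allow = 218000/35.3 = 6176 mm².
For a solid circular section, d ≥ √(4A/π) = 88.67 mm.
Elongation limit: A ≥ PL/(Eδ_allow) = 218000·2920/(3340·3) = 63530 mm² ⇒ d ≥ 284.4 mm.
The elongation limit governs.

284 mm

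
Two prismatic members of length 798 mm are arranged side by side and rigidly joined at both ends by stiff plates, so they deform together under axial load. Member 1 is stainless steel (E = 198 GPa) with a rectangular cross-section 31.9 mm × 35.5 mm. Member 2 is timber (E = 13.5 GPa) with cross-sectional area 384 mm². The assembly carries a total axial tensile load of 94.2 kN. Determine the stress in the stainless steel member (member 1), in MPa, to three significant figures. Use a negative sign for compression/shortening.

A_1 = 1132 mm².
Equal strain + equilibrium ⇒ each member carries load in proportion to AE: A₁E₁ = 224200000 N, A₂E₂ = 5184000 N, ΣAE = 229400000 N.
σ₁ = P·E₁/ΣAE = 94200·198000/229400000 = 81.3 MPa.

81.3 MPa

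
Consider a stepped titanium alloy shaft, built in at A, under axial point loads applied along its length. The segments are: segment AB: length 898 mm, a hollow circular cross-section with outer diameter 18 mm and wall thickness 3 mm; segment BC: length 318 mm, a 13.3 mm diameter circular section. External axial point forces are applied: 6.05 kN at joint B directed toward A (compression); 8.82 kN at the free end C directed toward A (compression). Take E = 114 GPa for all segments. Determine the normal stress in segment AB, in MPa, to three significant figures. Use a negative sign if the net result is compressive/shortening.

-105 MPa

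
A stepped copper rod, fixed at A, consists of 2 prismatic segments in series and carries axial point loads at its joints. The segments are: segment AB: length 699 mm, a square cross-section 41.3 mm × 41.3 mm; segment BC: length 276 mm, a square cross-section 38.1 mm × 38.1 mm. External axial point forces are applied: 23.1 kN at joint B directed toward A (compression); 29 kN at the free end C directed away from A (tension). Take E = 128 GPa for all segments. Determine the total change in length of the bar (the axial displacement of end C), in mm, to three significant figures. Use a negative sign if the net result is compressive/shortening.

Internal axial forces (sectioning from the free end, tension +): N_BC = 29 kN, N_AB = 5.9 kN.
A_AB = 1706 mm².
A_BC = 1452 mm².
δ_AB = 5900·699/(1706·128000) = 0.01889 mm
δ_BC = 29000·276/(1452·128000) = 0.04308 mm
δ = Σδ_i = 0.06197 mm.

0.0620 mm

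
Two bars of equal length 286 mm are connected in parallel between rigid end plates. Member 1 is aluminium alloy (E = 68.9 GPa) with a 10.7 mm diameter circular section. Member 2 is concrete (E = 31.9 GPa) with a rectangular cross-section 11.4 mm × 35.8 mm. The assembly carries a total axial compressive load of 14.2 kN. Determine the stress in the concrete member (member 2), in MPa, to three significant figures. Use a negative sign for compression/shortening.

A_1 = 89.92 mm².
A_2 = 408.1 mm².
Equal strain + equilibrium ⇒ each member carries load in proportion to AE: A₁E₁ = 6196000 N, A₂E₂ = 13020000 N, ΣAE = 19210000 N.
σ₂ = P·E₂/ΣAE = -14200·31900/19210000 = -23.57 MPa.

-23.6 MPa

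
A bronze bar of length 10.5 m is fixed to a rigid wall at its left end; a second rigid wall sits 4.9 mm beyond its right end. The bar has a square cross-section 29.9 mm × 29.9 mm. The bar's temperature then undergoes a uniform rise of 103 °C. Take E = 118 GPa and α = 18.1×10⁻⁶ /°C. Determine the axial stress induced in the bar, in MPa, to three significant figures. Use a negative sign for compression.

-165 MPa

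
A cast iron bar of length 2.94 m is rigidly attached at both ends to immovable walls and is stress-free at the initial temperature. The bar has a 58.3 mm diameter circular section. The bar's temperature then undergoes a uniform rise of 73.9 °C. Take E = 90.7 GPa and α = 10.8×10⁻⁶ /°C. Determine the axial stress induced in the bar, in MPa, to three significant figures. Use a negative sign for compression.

Free thermal expansion αLΔT = 10.8e-6 · 2940 · 73.9 = 2.346 mm.
The walls impose strain ε = −(2.346)/2940 = -7.9812e-04; σ = Eε = 90700 · -7.9812e-04 = -72.39 MPa.

-72.4 MPa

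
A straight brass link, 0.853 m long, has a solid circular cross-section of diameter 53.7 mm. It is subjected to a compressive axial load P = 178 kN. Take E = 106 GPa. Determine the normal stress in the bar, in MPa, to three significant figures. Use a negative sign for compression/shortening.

-78.6 MPa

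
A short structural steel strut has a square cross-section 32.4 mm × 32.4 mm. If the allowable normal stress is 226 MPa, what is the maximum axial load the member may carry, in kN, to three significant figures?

237 kN

A = 1050 mm².
P_max = σ_allow · A = 226 · 1050 = 237200 N = 237.2 kN.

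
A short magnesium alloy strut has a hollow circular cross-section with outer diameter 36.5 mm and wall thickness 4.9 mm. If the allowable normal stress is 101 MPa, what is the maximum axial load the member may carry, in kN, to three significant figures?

A = 486.4 mm².
P_max = σ_allow · A = 101 · 486.4 = 49130 N = 49.13 kN.

49.1 kN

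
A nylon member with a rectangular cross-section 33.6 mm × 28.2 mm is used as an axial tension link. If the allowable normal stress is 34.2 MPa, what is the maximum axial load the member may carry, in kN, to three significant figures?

32.4 kN

A = 947.5 mm².
P_max = σ_allow · A = 34.2 · 947.5 = 32410 N = 32.41 kN.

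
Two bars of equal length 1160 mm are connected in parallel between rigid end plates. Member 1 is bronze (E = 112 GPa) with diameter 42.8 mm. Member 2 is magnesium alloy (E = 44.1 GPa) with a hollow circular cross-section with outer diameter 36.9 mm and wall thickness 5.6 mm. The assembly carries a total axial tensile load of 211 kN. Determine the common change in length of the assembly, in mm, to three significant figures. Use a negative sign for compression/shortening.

1.32 mm

A_1 = 1439 mm².
A_2 = 550.7 mm².
Equal strain + equilibrium ⇒ each member carries load in proportion to AE: A₁E₁ = 161100000 N, A₂E₂ = 24280000 N, ΣAE = 185400000 N.
δ = PL/ΣAE = 211000·1160/185400000 = 1.32 mm.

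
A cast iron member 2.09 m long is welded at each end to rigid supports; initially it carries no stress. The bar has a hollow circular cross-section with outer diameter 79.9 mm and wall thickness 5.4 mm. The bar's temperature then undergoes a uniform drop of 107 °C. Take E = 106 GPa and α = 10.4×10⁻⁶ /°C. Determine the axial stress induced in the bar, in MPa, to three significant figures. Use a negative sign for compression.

Free thermal expansion αLΔT = 10.4e-6 · 2090 · -107 = -2.326 mm.
The walls impose strain ε = −(-2.326)/2090 = 1.1128e-03; σ = Eε = 106000 · 1.1128e-03 = 118 MPa.

118 MPa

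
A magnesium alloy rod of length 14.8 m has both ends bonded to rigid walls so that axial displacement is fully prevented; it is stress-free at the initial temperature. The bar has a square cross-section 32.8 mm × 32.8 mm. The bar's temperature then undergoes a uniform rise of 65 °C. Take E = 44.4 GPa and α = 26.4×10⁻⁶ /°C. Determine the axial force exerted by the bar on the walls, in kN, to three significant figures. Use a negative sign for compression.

-82.0 kN

Free thermal expansion αLΔT = 26.4e-6 · 14800 · 65 = 25.4 mm.
The walls impose strain ε = −(25.4)/14800 = -1.7160e-03; σ = Eε = 44400 · -1.7160e-03 = -76.19 MPa.
Wall reaction R = σ·A = -76.19·1076 = -81970 N = -81.97 kN.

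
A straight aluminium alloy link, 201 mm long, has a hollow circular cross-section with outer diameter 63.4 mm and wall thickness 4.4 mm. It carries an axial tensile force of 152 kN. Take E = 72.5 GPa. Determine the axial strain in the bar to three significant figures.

0.00257

A = 815.6 mm².
σ = N/A = 186.4 MPa; ε = σ/E = 186.4/72500 = 2.571e-03.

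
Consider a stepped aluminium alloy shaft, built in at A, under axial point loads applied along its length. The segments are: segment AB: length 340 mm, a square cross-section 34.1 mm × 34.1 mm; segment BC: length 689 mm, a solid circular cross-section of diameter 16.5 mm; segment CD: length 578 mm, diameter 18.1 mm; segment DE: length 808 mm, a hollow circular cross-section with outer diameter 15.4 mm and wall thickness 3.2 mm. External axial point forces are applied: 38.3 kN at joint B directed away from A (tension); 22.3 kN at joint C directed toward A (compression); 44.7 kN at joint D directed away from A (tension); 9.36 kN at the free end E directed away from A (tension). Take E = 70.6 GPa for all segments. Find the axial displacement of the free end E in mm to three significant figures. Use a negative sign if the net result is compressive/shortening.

4.33 mm

Internal axial forces (sectioning from the free end, tension +): N_DE = 9.36 kN, N_CD = 54.06 kN, N_BC = 31.76 kN, N_AB = 70.06 kN.
A_AB = 1163 mm².
A_BC = 213.8 mm².
A_CD = 257.3 mm².
A_DE = 122.6 mm².
δ_AB = 70060·340/(1163·70600) = 0.2902 mm
δ_BC = 31760·689/(213.8·70600) = 1.45 mm
δ_CD = 54060·578/(257.3·70600) = 1.72 mm
δ_DE = 9360·808/(122.6·70600) = 0.8734 mm
δ = Σδ_i = 4.333 mm.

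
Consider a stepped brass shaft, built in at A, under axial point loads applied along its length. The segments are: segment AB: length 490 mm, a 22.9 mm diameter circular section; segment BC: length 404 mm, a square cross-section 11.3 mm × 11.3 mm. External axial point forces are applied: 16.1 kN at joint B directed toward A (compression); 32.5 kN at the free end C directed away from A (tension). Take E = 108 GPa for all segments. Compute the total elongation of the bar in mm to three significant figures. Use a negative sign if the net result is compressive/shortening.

Internal axial forces (sectioning from the free end, tension +): N_BC = 32.5 kN, N_AB = 16.4 kN.
A_AB = 411.9 mm².
A_BC = 127.7 mm².
δ_AB = 16400·490/(411.9·108000) = 0.1807 mm
δ_BC = 32500·404/(127.7·108000) = 0.9521 mm
δ = Σδ_i = 1.133 mm.

1.13 mm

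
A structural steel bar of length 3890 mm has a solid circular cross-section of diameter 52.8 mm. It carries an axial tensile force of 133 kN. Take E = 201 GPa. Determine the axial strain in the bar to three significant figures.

A = 2190 mm².
σ = N/A = 60.74 MPa; ε = σ/E = 60.74/201000 = 3.022e-04.

3.02e-04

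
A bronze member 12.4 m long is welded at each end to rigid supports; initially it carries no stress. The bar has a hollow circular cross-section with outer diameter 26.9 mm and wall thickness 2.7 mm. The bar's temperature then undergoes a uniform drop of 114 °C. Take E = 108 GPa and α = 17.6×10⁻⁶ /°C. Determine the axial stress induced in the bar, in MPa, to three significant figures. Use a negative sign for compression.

Free thermal expansion αLΔT = 17.6e-6 · 12400 · -114 = -24.88 mm.
The walls impose strain ε = −(-24.88)/12400 = 2.0064e-03; σ = Eε = 108000 · 2.0064e-03 = 216.7 MPa.

217 MPa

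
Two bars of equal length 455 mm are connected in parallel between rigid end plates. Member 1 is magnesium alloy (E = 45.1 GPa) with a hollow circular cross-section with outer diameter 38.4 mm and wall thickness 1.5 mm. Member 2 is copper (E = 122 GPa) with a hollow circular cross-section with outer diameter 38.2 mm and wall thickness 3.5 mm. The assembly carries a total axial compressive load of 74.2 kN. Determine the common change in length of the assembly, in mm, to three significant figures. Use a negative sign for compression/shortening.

A_1 = 173.9 mm².
A_2 = 381.5 mm².
Equal strain + equilibrium ⇒ each member carries load in proportion to AE: A₁E₁ = 7842000 N, A₂E₂ = 46550000 N, ΣAE = 54390000 N.
δ = PL/ΣAE = -74200·455/54390000 = -0.6207 mm.

-0.621 mm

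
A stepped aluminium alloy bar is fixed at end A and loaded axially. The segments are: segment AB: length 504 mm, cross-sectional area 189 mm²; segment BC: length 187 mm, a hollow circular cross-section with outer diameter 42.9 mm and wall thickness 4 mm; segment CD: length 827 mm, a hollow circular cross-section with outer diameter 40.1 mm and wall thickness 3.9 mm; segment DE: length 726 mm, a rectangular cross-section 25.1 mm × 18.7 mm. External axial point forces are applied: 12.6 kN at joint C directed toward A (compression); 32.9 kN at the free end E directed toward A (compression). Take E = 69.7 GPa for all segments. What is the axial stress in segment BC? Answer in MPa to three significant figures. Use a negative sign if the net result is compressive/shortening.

Internal axial forces (sectioning from the free end, tension +): N_DE = -32.9 kN, N_CD = -32.9 kN, N_BC = -45.5 kN, N_AB = -45.5 kN.
A_BC = 488.8 mm².
σ_BC = N_BC/A_BC = -45500/488.8 = -93.08 MPa.

-93.1 MPa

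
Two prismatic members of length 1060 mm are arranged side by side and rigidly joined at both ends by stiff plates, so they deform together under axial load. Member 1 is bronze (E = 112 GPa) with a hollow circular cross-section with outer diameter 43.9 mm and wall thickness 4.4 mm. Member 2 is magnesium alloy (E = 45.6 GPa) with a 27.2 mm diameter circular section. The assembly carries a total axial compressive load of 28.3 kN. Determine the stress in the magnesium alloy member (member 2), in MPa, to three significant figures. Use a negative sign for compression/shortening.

-14.7 MPa

A_1 = 546 mm².
A_2 = 581.1 mm².
Equal strain + equilibrium ⇒ each member carries load in proportion to AE: A₁E₁ = 61150000 N, A₂E₂ = 26500000 N, ΣAE = 87650000 N.
σ₂ = P·E₂/ΣAE = -28300·45600/87650000 = -14.72 MPa.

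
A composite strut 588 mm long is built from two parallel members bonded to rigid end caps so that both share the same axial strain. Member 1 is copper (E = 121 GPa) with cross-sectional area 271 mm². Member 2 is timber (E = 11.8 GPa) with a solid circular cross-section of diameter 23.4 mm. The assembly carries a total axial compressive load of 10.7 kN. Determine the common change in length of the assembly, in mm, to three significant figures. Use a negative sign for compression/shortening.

-0.166 mm

A_2 = 430.1 mm².
Equal strain + equilibrium ⇒ each member carries load in proportion to AE: A₁E₁ = 32790000 N, A₂E₂ = 5075000 N, ΣAE = 37870000 N.
δ = PL/ΣAE = -10700·588/37870000 = -0.1662 mm.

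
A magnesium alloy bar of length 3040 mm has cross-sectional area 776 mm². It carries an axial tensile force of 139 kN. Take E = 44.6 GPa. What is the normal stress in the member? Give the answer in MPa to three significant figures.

179 MPa

σ = N/A = 139000/776 = 179.1 MPa.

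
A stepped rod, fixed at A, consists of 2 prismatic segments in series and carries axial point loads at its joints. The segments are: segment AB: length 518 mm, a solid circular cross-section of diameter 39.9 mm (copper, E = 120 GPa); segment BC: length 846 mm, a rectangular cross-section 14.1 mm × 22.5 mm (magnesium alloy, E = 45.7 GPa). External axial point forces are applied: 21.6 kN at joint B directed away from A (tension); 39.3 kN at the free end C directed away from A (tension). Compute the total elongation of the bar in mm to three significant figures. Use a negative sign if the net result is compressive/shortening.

2.50 mm

Internal axial forces (sectioning from the free end, tension +): N_BC = 39.3 kN, N_AB = 60.9 kN.
A_AB = 1250 mm².
A_BC = 317.2 mm².
δ_AB = 60900·518/(1250·120000) = 0.2102 mm
δ_BC = 39300·846/(317.2·45700) = 2.293 mm
δ = Σδ_i = 2.503 mm.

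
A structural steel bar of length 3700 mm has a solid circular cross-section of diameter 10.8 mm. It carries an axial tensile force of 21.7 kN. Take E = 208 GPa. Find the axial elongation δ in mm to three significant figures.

4.21 mm

A = 91.61 mm².
δ_mech = NL/(AE) = 21700·3700/(91.61·208000) = 4.214 mm.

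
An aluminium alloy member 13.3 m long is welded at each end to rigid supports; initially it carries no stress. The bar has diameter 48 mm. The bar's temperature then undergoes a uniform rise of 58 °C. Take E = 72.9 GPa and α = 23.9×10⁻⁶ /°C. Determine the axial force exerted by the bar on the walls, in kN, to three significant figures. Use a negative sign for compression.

Free thermal expansion αLΔT = 23.9e-6 · 13300 · 58 = 18.44 mm.
The walls impose strain ε = −(18.44)/13300 = -1.3862e-03; σ = Eε = 72900 · -1.3862e-03 = -101.1 MPa.
Wall reaction R = σ·A = -101.1·1810 = -182900 N = -182.9 kN.

-183 kN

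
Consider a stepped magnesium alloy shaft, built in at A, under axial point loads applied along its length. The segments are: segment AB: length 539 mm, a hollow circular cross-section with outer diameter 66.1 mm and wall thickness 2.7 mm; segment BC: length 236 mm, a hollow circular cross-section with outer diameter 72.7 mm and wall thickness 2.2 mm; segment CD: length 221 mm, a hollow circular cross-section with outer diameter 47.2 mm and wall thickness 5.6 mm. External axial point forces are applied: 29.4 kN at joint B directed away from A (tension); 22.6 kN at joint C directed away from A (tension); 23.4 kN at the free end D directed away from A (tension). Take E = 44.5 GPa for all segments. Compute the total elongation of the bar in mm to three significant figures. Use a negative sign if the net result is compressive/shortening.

2.36 mm

Internal axial forces (sectioning from the free end, tension +): N_CD = 23.4 kN, N_BC = 46 kN, N_AB = 75.4 kN.
A_AB = 537.8 mm².
A_BC = 487.3 mm².
A_CD = 731.9 mm².
δ_AB = 75400·539/(537.8·44500) = 1.698 mm
δ_BC = 46000·236/(487.3·44500) = 0.5007 mm
δ_CD = 23400·221/(731.9·44500) = 0.1588 mm
δ = Σδ_i = 2.358 mm.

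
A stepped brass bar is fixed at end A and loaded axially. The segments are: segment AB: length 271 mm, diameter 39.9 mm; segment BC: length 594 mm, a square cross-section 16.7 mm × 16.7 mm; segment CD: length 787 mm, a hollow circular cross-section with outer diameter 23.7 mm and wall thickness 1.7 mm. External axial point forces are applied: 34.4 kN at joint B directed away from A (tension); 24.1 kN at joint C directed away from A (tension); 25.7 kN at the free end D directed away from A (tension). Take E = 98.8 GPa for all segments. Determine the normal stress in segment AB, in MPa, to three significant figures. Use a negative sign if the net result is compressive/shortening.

67.3 MPa

Internal axial forces (sectioning from the free end, tension +): N_CD = 25.7 kN, N_BC = 49.8 kN, N_AB = 84.2 kN.
A_AB = 1250 mm².
σ_AB = N_AB/A_AB = 84200/1250 = 67.34 MPa.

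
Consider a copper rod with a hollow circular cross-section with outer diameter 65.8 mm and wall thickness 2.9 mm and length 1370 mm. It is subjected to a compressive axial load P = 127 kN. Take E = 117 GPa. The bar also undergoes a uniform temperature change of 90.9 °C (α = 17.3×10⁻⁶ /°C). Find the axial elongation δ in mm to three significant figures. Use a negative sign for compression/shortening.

-0.441 mm

A = 573.1 mm².
δ_mech = NL/(AE) = -127000·1370/(573.1·117000) = -2.595 mm.
δ_thermal = αLΔT = 17.3e-6·1370·90.9 = 2.154 mm.
δ = δ_mech + δ_thermal = -0.4406 mm.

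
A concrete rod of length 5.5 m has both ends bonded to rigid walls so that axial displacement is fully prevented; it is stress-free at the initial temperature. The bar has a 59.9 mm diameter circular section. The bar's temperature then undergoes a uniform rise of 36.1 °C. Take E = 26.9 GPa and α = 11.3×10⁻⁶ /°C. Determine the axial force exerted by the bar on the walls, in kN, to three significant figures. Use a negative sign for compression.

Free thermal expansion αLΔT = 11.3e-6 · 5500 · 36.1 = 2.244 mm.
The walls impose strain ε = −(2.244)/5500 = -4.0793e-04; σ = Eε = 26900 · -4.0793e-04 = -10.97 MPa.
Wall reaction R = σ·A = -10.97·2818 = -30920 N = -30.92 kN.

-30.9 kN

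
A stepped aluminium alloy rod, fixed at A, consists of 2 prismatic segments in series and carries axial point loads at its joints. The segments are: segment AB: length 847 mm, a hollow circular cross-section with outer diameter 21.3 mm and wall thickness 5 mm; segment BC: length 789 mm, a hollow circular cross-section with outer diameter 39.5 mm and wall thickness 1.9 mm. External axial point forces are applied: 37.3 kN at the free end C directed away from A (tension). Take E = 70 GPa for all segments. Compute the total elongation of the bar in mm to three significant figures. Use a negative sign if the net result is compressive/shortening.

3.64 mm

Internal axial forces (sectioning from the free end, tension +): N_BC = 37.3 kN, N_AB = 37.3 kN.
A_AB = 256 mm².
A_BC = 224.4 mm².
δ_AB = 37300·847/(256·70000) = 1.763 mm
δ_BC = 37300·789/(224.4·70000) = 1.873 mm
δ = Σδ_i = 3.636 mm.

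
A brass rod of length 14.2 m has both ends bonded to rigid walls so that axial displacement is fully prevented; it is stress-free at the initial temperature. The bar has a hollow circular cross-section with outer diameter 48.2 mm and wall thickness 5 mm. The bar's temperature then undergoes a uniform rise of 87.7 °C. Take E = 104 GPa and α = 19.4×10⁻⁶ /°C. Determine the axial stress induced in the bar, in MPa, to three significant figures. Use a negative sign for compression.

Free thermal expansion αLΔT = 19.4e-6 · 14200 · 87.7 = 24.16 mm.
The walls impose strain ε = −(24.16)/14200 = -1.7014e-03; σ = Eε = 104000 · -1.7014e-03 = -176.9 MPa.

-177 MPa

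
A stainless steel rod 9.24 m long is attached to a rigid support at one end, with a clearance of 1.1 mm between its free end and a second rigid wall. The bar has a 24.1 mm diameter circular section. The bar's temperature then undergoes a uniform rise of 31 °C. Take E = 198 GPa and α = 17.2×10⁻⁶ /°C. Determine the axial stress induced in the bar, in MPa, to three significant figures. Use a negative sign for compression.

Free thermal expansion αLΔT = 17.2e-6 · 9240 · 31 = 4.927 mm.
The walls engage after the gap closes; constrained expansion = 4.927 − 1.1 = 3.827 mm.
The walls impose strain ε = −(3.827)/9240 = -4.1415e-04; σ = Eε = 198000 · -4.1415e-04 = -82 MPa.

-82.0 MPa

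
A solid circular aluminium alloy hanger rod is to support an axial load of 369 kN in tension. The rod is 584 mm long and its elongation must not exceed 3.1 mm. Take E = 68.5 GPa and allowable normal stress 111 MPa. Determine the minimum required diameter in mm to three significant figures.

65.1 mm

Required area A ≥ P/σ_allow = 369000/111 = 3324 mm².
For a solid circular section, d ≥ √(4A/π) = 65.06 mm.
Elongation limit: A ≥ PL/(Eδ_allow) = 369000·584/(68500·3.1) = 1015 mm² ⇒ d ≥ 35.95 mm.
The stress limit governs.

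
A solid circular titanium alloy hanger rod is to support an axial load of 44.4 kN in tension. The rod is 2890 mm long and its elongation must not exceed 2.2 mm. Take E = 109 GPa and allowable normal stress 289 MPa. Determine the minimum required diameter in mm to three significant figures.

26.1 mm

Required area A ≥ P/σ_allow = 44400/289 = 153.6 mm².
For a solid circular section, d ≥ √(4A/π) = 13.99 mm.
Elongation limit: A ≥ PL/(Eδ_allow) = 44400·2890/(109000·2.2) = 535.1 mm² ⇒ d ≥ 26.1 mm.
The elongation limit governs.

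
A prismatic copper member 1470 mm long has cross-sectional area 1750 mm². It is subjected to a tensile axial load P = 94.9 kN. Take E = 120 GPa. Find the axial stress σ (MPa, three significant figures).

σ = N/A = 94900/1750 = 54.23 MPa.

54.2 MPa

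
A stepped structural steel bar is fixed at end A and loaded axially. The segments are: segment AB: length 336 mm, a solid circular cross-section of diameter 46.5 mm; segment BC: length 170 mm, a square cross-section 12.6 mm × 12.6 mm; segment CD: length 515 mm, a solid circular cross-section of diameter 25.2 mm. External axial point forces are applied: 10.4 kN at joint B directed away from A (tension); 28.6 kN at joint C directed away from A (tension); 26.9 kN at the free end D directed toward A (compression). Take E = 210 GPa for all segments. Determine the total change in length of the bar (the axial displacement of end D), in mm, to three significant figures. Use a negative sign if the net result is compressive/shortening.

-0.112 mm

Internal axial forces (sectioning from the free end, tension +): N_CD = -26.9 kN, N_BC = 1.7 kN, N_AB = 12.1 kN.
A_AB = 1698 mm².
A_BC = 158.8 mm².
A_CD = 498.8 mm².
δ_AB = 12100·336/(1698·210000) = 0.0114 mm
δ_BC = 1700·170/(158.8·210000) = 0.008668 mm
δ_CD = -26900·515/(498.8·210000) = -0.1323 mm
δ = Σδ_i = -0.1122 mm.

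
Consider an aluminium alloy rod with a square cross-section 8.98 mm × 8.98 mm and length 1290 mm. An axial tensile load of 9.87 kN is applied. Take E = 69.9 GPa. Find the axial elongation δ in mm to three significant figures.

2.26 mm

A = 80.64 mm².
δ_mech = NL/(AE) = 9870·1290/(80.64·69900) = 2.259 mm.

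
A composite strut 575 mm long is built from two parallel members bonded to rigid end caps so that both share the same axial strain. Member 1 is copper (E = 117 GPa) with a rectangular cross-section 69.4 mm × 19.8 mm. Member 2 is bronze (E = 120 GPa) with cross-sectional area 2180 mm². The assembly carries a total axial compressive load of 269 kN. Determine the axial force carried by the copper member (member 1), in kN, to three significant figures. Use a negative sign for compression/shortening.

A_1 = 1374 mm².
Equal strain + equilibrium ⇒ each member carries load in proportion to AE: A₁E₁ = 160800000 N, A₂E₂ = 261600000 N, ΣAE = 422400000 N.
F₁ = P·A₁E₁/ΣAE = -269000·160800000/422400000 = -102400 N.

-102 kN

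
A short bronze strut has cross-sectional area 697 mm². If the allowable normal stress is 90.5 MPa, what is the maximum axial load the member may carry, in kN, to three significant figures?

63.1 kN

P_max = σ_allow · A = 90.5 · 697 = 63080 N = 63.08 kN.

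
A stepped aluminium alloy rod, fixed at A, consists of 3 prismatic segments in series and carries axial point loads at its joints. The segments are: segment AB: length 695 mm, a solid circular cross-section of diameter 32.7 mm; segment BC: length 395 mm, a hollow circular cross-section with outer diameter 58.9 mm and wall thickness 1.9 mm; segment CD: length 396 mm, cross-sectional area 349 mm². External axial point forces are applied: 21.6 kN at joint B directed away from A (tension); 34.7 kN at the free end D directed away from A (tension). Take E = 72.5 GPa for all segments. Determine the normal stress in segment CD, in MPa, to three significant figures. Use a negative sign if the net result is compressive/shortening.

99.4 MPa

Internal axial forces (sectioning from the free end, tension +): N_CD = 34.7 kN, N_BC = 34.7 kN, N_AB = 56.3 kN.
σ_CD = N_CD/A_CD = 34700/349 = 99.43 MPa.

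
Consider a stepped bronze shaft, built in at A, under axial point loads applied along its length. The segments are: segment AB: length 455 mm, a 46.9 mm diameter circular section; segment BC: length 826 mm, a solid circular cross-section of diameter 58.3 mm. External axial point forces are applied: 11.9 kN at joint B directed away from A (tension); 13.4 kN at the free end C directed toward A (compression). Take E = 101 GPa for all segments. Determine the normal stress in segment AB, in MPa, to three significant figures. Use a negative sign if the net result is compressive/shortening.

-0.868 MPa

Internal axial forces (sectioning from the free end, tension +): N_BC = -13.4 kN, N_AB = -1.5 kN.
A_AB = 1728 mm².
σ_AB = N_AB/A_AB = -1500/1728 = -0.8683 MPa.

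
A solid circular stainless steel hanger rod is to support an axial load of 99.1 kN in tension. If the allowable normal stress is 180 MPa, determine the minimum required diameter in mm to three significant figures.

Required area A ≥ P/σ_allow = 99100/180 = 550.6 mm².
For a solid circular section, d ≥ √(4A/π) = 26.48 mm.

26.5 mm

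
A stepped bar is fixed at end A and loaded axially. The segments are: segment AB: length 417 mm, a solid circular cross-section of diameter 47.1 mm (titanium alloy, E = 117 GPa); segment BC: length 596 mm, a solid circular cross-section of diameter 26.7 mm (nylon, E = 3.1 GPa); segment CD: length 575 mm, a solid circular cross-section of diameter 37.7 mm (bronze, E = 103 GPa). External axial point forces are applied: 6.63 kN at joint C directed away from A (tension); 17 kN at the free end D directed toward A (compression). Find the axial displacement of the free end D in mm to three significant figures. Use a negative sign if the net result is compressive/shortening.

-3.67 mm

Internal axial forces (sectioning from the free end, tension +): N_CD = -17 kN, N_BC = -10.37 kN, N_AB = -10.37 kN.
A_AB = 1742 mm².
A_BC = 559.9 mm².
A_CD = 1116 mm².
δ_AB = -10370·417/(1742·117000) = -0.02121 mm
δ_BC = -10370·596/(559.9·3100) = -3.561 mm
δ_CD = -17000·575/(1116·103000) = -0.08502 mm
δ = Σδ_i = -3.667 mm.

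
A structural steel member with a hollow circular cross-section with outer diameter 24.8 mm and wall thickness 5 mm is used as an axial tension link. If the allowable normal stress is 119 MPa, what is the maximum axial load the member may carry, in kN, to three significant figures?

37.0 kN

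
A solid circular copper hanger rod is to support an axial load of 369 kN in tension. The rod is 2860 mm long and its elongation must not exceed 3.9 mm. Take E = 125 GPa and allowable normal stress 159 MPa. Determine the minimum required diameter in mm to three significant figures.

54.4 mm

Required area A ≥ P/σ_allow = 369000/159 = 2321 mm².
For a solid circular section, d ≥ √(4A/π) = 54.36 mm.
Elongation limit: A ≥ PL/(Eδ_allow) = 369000·2860/(125000·3.9) = 2165 mm² ⇒ d ≥ 52.5 mm.
The stress limit governs.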